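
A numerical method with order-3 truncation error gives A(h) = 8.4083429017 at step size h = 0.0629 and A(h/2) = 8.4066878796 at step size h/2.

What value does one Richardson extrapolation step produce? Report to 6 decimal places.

r = 3, so 2^r = 8.
Weighted: 67.2535030368 − 8.4083429017 = 58.8451601351
Divide by 2^3 − 1 = 7.
So the Richardson estimate is 8.4064514479.

8.406451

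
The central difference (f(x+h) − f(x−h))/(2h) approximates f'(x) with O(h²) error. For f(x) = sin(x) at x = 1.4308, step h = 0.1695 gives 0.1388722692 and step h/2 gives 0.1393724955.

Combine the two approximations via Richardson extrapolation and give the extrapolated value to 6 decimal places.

With r = 2 the leading error scales as h^2, so the weight is 2^2 = 4.
4×0.1393724955 = 0.5574899820; 0.5574899820 − 0.1388722692 = 0.4186177128
Denominator 4 − 1 = 3.
So the Richardson estimate is 0.1395392376.
Correction |R − A(h/2)| = 1.667e-04; gap |A(h/2) − A(h)| = 5.002e-04.

0.139539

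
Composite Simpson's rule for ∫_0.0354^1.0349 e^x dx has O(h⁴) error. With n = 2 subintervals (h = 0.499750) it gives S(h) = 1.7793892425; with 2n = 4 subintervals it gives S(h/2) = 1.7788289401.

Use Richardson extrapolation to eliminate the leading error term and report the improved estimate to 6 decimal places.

1.778792

r = 4: numerator weight 16, denominator 15.
2^4 × A(h/2) = 28.4612630416; minus A(h) gives 26.6818737991.
(16 × 1.7788289401 − 1.7793892425)/(16 − 1) = 1.7787915866
Shift from A(h/2): −0.0000373535.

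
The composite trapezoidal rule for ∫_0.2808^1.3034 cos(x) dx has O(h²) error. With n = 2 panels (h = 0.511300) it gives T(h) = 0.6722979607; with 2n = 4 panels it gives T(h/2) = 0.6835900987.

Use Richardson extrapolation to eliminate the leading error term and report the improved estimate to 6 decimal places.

Leading term ∝ h^2; use weight 4 = 2^2.
4·0.6835900987 = 2.7343603948; subtract 0.6722979607 → 2.0620624341
R = 2.0620624341/3 = 0.6873541447
Shift from A(h/2): +0.0037640460.

0.687354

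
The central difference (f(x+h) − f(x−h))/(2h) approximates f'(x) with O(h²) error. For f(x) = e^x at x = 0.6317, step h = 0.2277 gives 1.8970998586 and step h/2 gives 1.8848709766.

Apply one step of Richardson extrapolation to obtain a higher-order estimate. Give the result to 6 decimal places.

1.880795

r = 2, so 2^r = 4.
Numerator 4*A(h/2) − A(h) = 4*1.8848709766 − 1.8970998586 = 5.6423840478
5.6423840478 ÷ 3 = 1.8807946826
Correction |R − A(h/2)| = 4.076e-03; gap |A(h/2) − A(h)| = 1.223e-02.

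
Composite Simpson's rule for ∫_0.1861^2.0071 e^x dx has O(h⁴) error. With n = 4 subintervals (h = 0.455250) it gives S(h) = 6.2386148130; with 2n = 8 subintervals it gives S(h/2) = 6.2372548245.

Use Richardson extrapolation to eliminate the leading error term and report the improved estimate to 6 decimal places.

6.237164

With r = 4 the leading error scales as h^4, so the weight is 2^4 = 16.
16*6.2372548245 = 99.7960771920; subtract 6.2386148130 → 93.5574623790
Denominator 16 − 1 = 15.
93.5574623790 ÷ 15 = 6.2371641586
Gap between inputs: 1.360e-03; correction applied: −0.0000906659.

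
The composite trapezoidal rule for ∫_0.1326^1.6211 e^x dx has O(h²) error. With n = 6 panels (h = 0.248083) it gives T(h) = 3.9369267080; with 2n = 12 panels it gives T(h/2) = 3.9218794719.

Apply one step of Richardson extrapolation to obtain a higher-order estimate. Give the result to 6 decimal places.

Method order is 2; weight 2^2 = 4.
4*3.9218794719 = 15.6875178876; subtract 3.9369267080 → 11.7505911796
Divide by 2^2 − 1 = 3.
So the Richardson estimate is 3.9168637265.

3.916864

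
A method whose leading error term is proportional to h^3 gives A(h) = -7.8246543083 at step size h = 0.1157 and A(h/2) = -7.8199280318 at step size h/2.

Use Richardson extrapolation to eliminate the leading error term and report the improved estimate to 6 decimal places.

-7.819253

Order 3 gives 2^r = 8 and 2^r − 1 = 7.
Difference of the inputs: -7.8199280318 − (-7.8246543083) = 0.0047262765
Correction (A(h/2) − A(h))/(8 − 1) = 0.0047262765/7 = 0.0006751824
R = -7.8199280318 + 0.0006751824 = -7.8192528494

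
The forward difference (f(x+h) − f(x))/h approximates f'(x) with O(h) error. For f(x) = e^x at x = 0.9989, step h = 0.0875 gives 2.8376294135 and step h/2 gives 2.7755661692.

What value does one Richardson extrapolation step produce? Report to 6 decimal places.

r = 1: numerator weight 2, denominator 1.
2^1*A(h/2) = 5.5511323384; minus A(h) gives 2.7135029249.
Denominator 2 − 1 = 1.
(2*2.7755661692 − 2.8376294135)/(2 − 1) = 2.7135029249

2.713503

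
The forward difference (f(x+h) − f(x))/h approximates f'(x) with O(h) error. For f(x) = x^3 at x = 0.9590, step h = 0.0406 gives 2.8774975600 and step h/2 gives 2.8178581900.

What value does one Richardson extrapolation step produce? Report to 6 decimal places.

r = 1, so 2^r = 2.
2×2.8178581900 − 2.8774975600 = 2.7582188200
2.7582188200 ÷ 1 = 2.7582188200

2.758219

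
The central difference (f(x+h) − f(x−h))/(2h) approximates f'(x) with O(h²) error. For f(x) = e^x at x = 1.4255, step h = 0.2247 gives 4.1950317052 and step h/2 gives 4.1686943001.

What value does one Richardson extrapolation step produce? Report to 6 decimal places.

r = 2, so 2^r = 4.
4 × 4.1686943001 − 4.1950317052 = 12.4797454952
Divide by 2^2 − 1 = 3.
Result: 4.1599151651
Correction |R − A(h/2)| = 8.779e-03; gap |A(h/2) − A(h)| = 2.634e-02.

4.159915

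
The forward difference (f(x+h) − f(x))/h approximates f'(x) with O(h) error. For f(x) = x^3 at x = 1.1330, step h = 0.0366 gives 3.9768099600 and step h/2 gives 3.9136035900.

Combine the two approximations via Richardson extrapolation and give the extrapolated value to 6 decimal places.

Method order is 1; weight 2^1 = 2.
2·3.9136035900 − 3.9768099600 = 3.8503972200
3.8503972200 ÷ 1 = 3.8503972200
Shift from A(h/2): −0.0632063700.

3.850397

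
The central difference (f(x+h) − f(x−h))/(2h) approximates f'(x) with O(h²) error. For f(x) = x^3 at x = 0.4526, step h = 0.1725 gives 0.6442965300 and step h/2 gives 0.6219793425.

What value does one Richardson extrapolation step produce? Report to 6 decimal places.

r = 2: numerator weight 4, denominator 3.
4*0.6219793425 − 0.6442965300 = 1.8436208400
Divide by 2^2 − 1 = 3.
(4*0.6219793425 − 0.6442965300)/(4 − 1) = 0.6145402800

0.614540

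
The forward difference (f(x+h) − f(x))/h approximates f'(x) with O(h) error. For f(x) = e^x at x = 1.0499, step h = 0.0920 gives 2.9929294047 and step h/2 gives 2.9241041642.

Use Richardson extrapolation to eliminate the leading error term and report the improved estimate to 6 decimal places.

2.855279

Order 1 gives 2^r = 2 and 2^r − 1 = 1.
Weighted: 5.8482083284 − 2.9929294047 = 2.8552789237
Extrapolated: 2.8552789237 / 1 = 2.8552789237
Shift from A(h/2): −0.0688252405.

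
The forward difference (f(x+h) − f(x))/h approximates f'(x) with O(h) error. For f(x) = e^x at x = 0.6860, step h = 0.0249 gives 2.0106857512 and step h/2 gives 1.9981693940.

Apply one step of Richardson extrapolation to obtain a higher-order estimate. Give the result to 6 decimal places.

r = 1: numerator weight 2, denominator 1.
Difference of the inputs: 1.9981693940 − 2.0106857512 = -0.0125163572
Correction (A(h/2) − A(h))/(2 − 1) = (-0.0125163572)/1 = -0.0125163572
R = 1.9981693940 − 0.0125163572 = 1.9856530368
Gap between inputs: 1.252e-02; correction applied: −0.0125163572.

1.985653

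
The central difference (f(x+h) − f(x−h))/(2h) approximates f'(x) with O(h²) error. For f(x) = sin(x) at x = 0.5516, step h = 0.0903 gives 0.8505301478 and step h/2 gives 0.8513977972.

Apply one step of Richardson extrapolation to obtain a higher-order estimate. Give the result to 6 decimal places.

0.851687

With r = 2 the leading error scales as h^2, so the weight is 2^2 = 4.
4 × 0.8513977972 = 3.4055911888; 3.4055911888 − 0.8505301478 = 2.5550610410
Divide by 2^2 − 1 = 3.
So the Richardson estimate is 0.8516870137.
Shift from A(h/2): +0.0002892165.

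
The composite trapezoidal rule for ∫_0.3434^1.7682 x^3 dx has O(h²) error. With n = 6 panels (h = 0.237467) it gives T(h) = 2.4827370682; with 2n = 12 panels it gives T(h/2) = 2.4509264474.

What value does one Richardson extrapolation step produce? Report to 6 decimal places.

The method has order 2: 2^2 = 4.
2^2*A(h/2) = 9.8037057896; minus A(h) gives 7.3209687214.
Divide by 2^2 − 1 = 3.
R = 7.3209687214/3 = 2.4403229071
Correction |R − A(h/2)| = 1.060e-02; gap |A(h/2) − A(h)| = 3.181e-02.

2.440323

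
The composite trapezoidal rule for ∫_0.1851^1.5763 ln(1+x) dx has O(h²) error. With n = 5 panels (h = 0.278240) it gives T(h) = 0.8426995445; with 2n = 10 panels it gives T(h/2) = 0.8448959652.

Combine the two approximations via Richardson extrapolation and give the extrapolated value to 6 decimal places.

0.845628

Method order is 2; weight 2^2 = 4.
Numerator 4×A(h/2) − A(h) = 4×0.8448959652 − 0.8426995445 = 2.5368843163
Denominator 4 − 1 = 3.
2.5368843163 ÷ 3 = 0.8456281054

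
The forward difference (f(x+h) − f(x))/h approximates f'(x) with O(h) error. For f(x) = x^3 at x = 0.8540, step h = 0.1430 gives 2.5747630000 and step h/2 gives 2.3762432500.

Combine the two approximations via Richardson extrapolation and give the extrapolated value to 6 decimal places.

Order 1 gives 2^r = 2 and 2^r − 1 = 1.
2·2.3762432500 = 4.7524865000; 4.7524865000 − 2.5747630000 = 2.1777235000
Extrapolated: 2.1777235000 / 1 = 2.1777235000
Correction |R − A(h/2)| = 1.985e-01; gap |A(h/2) − A(h)| = 1.985e-01.

2.177723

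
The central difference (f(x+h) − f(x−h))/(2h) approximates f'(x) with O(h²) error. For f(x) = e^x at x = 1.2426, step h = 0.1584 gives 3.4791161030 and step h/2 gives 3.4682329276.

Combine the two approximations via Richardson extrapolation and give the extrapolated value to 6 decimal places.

3.464605

With r = 2 the leading error scales as h^2, so the weight is 2^2 = 4.
Numerator 4×A(h/2) − A(h) = 4×3.4682329276 − 3.4791161030 = 10.3938156074
(4×3.4682329276 − 3.4791161030)/(4 − 1) = 3.4646052025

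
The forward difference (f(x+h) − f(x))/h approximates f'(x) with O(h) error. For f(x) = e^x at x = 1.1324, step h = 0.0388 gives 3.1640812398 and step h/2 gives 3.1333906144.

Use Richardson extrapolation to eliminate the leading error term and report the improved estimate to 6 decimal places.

3.102700

r = 1: numerator weight 2, denominator 1.
2^1×A(h/2) = 6.2667812288; minus A(h) gives 3.1026999890.
Divide by 2^1 − 1 = 1.
Result: 3.1026999890
Shift from A(h/2): −0.0306906254.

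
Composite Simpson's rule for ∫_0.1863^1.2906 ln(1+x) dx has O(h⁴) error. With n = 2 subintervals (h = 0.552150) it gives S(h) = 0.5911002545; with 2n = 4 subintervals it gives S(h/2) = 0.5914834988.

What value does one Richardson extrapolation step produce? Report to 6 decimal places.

Order 4 gives 2^r = 16 and 2^r − 1 = 15.
2^4*A(h/2) = 9.4637359808; minus A(h) gives 8.8726357263.
Denominator 16 − 1 = 15.
R = 8.8726357263/15 = 0.5915090484

0.591509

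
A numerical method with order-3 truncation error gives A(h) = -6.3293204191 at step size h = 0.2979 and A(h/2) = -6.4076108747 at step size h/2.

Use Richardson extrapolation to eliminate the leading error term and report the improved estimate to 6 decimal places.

Error is O(h^3); halving h shrinks it by 2^3 = 8.
8*(-6.4076108747) = -51.2608869976; (-51.2608869976) − (-6.3293204191) = -44.9315665785
R = (-44.9315665785)/7 = -6.4187952255
Correction |R − A(h/2)| = 1.118e-02; gap |A(h/2) − A(h)| = 7.829e-02.

-6.418795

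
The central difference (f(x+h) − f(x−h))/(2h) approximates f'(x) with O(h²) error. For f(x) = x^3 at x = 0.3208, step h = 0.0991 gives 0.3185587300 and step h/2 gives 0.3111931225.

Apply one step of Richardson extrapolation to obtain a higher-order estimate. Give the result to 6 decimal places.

0.308738

r = 2: numerator weight 4, denominator 3.
Difference of the inputs: 0.3111931225 − 0.3185587300 = -0.0073656075
Correction (A(h/2) − A(h))/(4 − 1) = (-0.0073656075)/3 = -0.0024552025
R = 0.3111931225 − 0.0024552025 = 0.3087379200
Correction |R − A(h/2)| = 2.455e-03; gap |A(h/2) − A(h)| = 7.366e-03.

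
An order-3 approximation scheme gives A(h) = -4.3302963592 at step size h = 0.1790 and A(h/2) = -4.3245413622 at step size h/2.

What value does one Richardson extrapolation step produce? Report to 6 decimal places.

-4.323719

r = 3: numerator weight 8, denominator 7.
8·(-4.3245413622) − (-4.3302963592) = -30.2660345384
Divide by 2^3 − 1 = 7.
(-30.2660345384) ÷ 7 = -4.3237192198
Correction |R − A(h/2)| = 8.221e-04; gap |A(h/2) − A(h)| = 5.755e-03.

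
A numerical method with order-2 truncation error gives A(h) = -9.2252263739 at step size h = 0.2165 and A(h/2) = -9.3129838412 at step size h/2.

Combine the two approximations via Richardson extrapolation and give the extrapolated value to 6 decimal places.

Method order is 2; weight 2^2 = 4.
Numerator 4·A(h/2) − A(h) = 4·(-9.3129838412) − (-9.2252263739) = -28.0267089909
Denominator 4 − 1 = 3.
Result: -9.3422363303
Correction |R − A(h/2)| = 2.925e-02; gap |A(h/2) − A(h)| = 8.776e-02.

-9.342236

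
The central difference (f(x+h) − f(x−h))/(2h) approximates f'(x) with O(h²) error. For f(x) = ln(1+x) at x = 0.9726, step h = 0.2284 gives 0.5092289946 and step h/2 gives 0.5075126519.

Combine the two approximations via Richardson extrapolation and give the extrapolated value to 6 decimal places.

r = 2, so 2^r = 4.
4 × 0.5075126519 = 2.0300506076; subtract 0.5092289946 → 1.5208216130
Denominator 4 − 1 = 3.
So the Richardson estimate is 0.5069405377.
Gap between inputs: 1.716e-03; correction applied: −0.0005721142.

0.506941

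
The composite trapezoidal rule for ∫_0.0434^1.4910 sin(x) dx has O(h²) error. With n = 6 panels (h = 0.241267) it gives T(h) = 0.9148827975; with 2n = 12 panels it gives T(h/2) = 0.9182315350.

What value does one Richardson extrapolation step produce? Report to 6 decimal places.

Order 2 gives 2^r = 4 and 2^r − 1 = 3.
4·0.9182315350 = 3.6729261400; subtract 0.9148827975 → 2.7580433425
(4·0.9182315350 − 0.9148827975)/(4 − 1) = 0.9193477808
Correction |R − A(h/2)| = 1.116e-03; gap |A(h/2) − A(h)| = 3.349e-03.

0.919348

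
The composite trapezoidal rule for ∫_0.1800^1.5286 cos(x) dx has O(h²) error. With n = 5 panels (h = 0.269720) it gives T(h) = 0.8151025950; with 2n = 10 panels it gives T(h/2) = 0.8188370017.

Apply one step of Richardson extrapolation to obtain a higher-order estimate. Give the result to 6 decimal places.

0.820082

Method order is 2; weight 2^2 = 4.
Weighted: 3.2753480068 − 0.8151025950 = 2.4602454118
Divide by 2^2 − 1 = 3.
2.4602454118 ÷ 3 = 0.8200818039
Correction |R − A(h/2)| = 1.245e-03; gap |A(h/2) − A(h)| = 3.734e-03.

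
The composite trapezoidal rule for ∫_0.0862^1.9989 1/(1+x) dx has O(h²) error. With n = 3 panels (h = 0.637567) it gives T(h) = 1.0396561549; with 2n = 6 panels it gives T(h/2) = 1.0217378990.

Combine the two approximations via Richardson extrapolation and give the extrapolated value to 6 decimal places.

1.015765

The method has order 2: 2^2 = 4.
Numerator 4*A(h/2) − A(h) = 4*1.0217378990 − 1.0396561549 = 3.0472954411
Denominator 4 − 1 = 3.
(4*1.0217378990 − 1.0396561549)/(4 − 1) = 1.0157651470
Correction |R − A(h/2)| = 5.973e-03; gap |A(h/2) − A(h)| = 1.792e-02.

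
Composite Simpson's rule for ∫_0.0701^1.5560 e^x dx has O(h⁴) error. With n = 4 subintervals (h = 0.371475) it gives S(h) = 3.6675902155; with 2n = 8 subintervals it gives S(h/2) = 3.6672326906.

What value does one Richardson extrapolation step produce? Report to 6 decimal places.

3.667209

Order 4 gives 2^r = 16 and 2^r − 1 = 15.
2^4*A(h/2) = 58.6757230496; minus A(h) gives 55.0081328341.
55.0081328341 ÷ 15 = 3.6672088556
Gap between inputs: 3.575e-04; correction applied: −0.0000238350.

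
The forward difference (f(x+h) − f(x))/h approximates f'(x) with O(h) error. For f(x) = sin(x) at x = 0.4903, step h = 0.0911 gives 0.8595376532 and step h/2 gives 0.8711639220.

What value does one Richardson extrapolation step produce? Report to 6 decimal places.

Order 1 gives 2^r = 2 and 2^r − 1 = 1.
A(h/2) − A(h) = 0.8711639220 − 0.8595376532 = 0.0116262688
Correction (A(h/2) − A(h))/(2 − 1) = 0.0116262688/1 = 0.0116262688
R = 0.8711639220 + 0.0116262688 = 0.8827901908

0.882790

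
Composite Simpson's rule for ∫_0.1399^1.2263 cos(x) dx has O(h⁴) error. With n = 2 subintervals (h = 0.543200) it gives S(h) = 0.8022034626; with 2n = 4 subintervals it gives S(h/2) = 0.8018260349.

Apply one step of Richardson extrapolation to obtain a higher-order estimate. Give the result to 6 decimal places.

0.801801

The method has order 4: 2^4 = 16.
2^4 × A(h/2) = 12.8292165584; minus A(h) gives 12.0270130958.
Denominator 16 − 1 = 15.
R = 12.0270130958/15 = 0.8018008731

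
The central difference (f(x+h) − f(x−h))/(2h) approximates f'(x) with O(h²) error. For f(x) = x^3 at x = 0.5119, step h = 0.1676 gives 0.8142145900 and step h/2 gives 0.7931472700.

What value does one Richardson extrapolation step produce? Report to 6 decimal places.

0.786125

r = 2: numerator weight 4, denominator 3.
4 × 0.7931472700 − 0.8142145900 = 2.3583744900
Extrapolated: 2.3583744900 / 3 = 0.7861248300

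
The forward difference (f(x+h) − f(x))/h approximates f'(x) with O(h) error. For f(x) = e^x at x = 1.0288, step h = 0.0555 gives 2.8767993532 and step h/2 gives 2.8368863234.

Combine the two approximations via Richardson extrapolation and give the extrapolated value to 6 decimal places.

2.796973

The method has order 1: 2^1 = 2.
2^1·A(h/2) = 5.6737726468; minus A(h) gives 2.7969732936.
Denominator 2 − 1 = 1.
R = 2.7969732936/1 = 2.7969732936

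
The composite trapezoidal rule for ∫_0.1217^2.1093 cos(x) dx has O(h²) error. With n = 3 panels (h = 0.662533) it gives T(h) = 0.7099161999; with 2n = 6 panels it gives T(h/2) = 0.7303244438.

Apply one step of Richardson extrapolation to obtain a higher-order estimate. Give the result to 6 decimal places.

0.737127

Error is O(h^2); halving h shrinks it by 2^2 = 4.
4·0.7303244438 − 0.7099161999 = 2.2113815753
(4·0.7303244438 − 0.7099161999)/(4 − 1) = 0.7371271918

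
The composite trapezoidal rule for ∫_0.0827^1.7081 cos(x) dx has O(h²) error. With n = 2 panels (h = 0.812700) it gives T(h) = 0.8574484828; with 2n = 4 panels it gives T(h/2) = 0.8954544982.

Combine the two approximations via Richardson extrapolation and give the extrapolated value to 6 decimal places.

0.908123

The method has order 2: 2^2 = 4.
2^2·A(h/2) = 3.5818179928; minus A(h) gives 2.7243695100.
Divide by 2^2 − 1 = 3.
(4·0.8954544982 − 0.8574484828)/(4 − 1) = 0.9081231700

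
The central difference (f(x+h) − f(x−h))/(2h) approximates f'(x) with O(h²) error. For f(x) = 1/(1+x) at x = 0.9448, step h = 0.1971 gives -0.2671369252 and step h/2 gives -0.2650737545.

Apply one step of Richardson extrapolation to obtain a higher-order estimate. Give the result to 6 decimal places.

-0.264386

Order 2 gives 2^r = 4 and 2^r − 1 = 3.
Weighted: (-1.0602950180) − (-0.2671369252) = -0.7931580928
Divide by 2^2 − 1 = 3.
So the Richardson estimate is -0.2643860309.
Gap between inputs: 2.063e-03; correction applied: +0.0006877236.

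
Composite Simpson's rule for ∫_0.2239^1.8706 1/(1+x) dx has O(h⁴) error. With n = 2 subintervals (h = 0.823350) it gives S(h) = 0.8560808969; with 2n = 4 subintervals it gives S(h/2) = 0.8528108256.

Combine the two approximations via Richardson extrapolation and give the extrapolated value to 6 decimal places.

0.852593

Error is O(h^4); halving h shrinks it by 2^4 = 16.
Top: 16(0.8528108256) − (0.8560808969) = 12.7888923127
Divide by 2^4 − 1 = 15.
So the Richardson estimate is 0.8525928208.
Correction |R − A(h/2)| = 2.180e-04; gap |A(h/2) − A(h)| = 3.270e-03.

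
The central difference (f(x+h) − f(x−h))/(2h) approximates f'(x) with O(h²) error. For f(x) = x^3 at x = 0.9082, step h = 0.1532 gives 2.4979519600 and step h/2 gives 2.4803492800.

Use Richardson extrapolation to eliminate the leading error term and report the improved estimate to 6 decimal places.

Error is O(h^2); halving h shrinks it by 2^2 = 4.
Top: 4(2.4803492800) − (2.4979519600) = 7.4234451600
Denominator 4 − 1 = 3.
Extrapolated: 7.4234451600 / 3 = 2.4744817200
Gap between inputs: 1.760e-02; correction applied: −0.0058675600.

2.474482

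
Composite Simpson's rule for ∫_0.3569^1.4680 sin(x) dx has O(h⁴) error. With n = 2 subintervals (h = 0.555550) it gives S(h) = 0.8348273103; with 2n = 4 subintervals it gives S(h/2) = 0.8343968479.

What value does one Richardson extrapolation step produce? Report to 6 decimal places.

Error is O(h^4); halving h shrinks it by 2^4 = 16.
Weighted: 13.3503495664 − 0.8348273103 = 12.5155222561
12.5155222561 ÷ 15 = 0.8343681504
Correction |R − A(h/2)| = 2.870e-05; gap |A(h/2) − A(h)| = 4.305e-04.

0.834368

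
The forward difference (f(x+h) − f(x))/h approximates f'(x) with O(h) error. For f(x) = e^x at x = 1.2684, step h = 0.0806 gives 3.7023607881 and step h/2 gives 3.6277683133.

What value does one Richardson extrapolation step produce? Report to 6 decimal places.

Error is O(h^1); halving h shrinks it by 2^1 = 2.
2·3.6277683133 − 3.7023607881 = 3.5531758385
Divide by 2^1 − 1 = 1.
(2·3.6277683133 − 3.7023607881)/(2 − 1) = 3.5531758385

3.553176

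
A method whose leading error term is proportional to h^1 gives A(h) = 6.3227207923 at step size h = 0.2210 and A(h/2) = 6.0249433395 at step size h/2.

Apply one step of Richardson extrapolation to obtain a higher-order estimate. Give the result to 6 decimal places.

5.727166

With r = 1 the leading error scales as h^1, so the weight is 2^1 = 2.
Difference of the inputs: 6.0249433395 − 6.3227207923 = -0.2977774528
Correction (A(h/2) − A(h))/(2 − 1) = (-0.2977774528)/1 = -0.2977774528
R = 6.0249433395 − 0.2977774528 = 5.7271658867
Correction |R − A(h/2)| = 2.978e-01; gap |A(h/2) − A(h)| = 2.978e-01.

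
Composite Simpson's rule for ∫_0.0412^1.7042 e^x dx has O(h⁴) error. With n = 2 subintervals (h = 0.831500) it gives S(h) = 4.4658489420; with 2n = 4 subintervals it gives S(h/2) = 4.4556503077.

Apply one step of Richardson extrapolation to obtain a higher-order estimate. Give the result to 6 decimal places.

4.454970

With r = 4 the leading error scales as h^4, so the weight is 2^4 = 16.
16*4.4556503077 − 4.4658489420 = 66.8245559812
Extrapolated: 66.8245559812 / 15 = 4.4549703987
Correction |R − A(h/2)| = 6.799e-04; gap |A(h/2) − A(h)| = 1.020e-02.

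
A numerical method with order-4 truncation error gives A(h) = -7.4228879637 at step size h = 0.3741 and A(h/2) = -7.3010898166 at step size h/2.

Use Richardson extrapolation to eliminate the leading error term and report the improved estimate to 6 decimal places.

Error is O(h^4); halving h shrinks it by 2^4 = 16.
16 × (-7.3010898166) = -116.8174370656; subtract (-7.4228879637) → -109.3945491019
Divide by 2^4 − 1 = 15.
(-109.3945491019) ÷ 15 = -7.2929699401

-7.292970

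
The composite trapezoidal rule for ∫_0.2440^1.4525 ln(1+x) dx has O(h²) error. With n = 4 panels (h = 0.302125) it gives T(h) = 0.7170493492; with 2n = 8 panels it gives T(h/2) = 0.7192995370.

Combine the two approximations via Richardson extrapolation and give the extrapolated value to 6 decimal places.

0.720050

Error is O(h^2); halving h shrinks it by 2^2 = 4.
Weighted: 2.8771981480 − 0.7170493492 = 2.1601487988
2.1601487988 ÷ 3 = 0.7200495996
Shift from A(h/2): +0.0007500626.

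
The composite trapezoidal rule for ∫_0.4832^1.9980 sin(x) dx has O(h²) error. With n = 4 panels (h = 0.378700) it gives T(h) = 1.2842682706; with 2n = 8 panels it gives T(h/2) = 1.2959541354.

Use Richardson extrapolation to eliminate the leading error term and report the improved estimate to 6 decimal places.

1.299849

Error is O(h^2); halving h shrinks it by 2^2 = 4.
Top: 4(1.2959541354) − (1.2842682706) = 3.8995482710
(4·1.2959541354 − 1.2842682706)/(4 − 1) = 1.2998494237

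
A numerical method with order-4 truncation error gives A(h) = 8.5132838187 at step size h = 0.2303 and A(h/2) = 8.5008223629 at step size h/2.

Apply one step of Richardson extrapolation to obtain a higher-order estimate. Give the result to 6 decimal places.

With r = 4 the leading error scales as h^4, so the weight is 2^4 = 16.
Top: 16(8.5008223629) − (8.5132838187) = 127.4998739877
Divide by 2^4 − 1 = 15.
Extrapolated: 127.4998739877 / 15 = 8.4999915992
Shift from A(h/2): −0.0008307637.

8.499992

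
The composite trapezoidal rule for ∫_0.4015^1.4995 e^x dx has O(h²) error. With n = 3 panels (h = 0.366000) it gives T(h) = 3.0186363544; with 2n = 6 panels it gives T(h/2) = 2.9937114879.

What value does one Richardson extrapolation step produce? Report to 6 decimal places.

2.985403

With r = 2 the leading error scales as h^2, so the weight is 2^2 = 4.
4×2.9937114879 − 3.0186363544 = 8.9562095972
Divide by 2^2 − 1 = 3.
R = 8.9562095972/3 = 2.9854031991
Correction |R − A(h/2)| = 8.308e-03; gap |A(h/2) − A(h)| = 2.492e-02.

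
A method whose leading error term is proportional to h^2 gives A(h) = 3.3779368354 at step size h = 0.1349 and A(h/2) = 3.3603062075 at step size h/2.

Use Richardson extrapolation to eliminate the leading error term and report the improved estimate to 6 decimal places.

With r = 2 the leading error scales as h^2, so the weight is 2^2 = 4.
4 × 3.3603062075 = 13.4412248300; 13.4412248300 − 3.3779368354 = 10.0632879946
R = 10.0632879946/3 = 3.3544293315
Shift from A(h/2): −0.0058768760.

3.354429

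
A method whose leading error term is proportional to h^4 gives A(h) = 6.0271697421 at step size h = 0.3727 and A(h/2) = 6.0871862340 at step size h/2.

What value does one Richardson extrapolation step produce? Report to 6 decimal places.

6.091187

Error is O(h^4); halving h shrinks it by 2^4 = 16.
2^4·A(h/2) = 97.3949797440; minus A(h) gives 91.3678100019.
(16·6.0871862340 − 6.0271697421)/(16 − 1) = 6.0911873335
Gap between inputs: 6.002e-02; correction applied: +0.0040010995.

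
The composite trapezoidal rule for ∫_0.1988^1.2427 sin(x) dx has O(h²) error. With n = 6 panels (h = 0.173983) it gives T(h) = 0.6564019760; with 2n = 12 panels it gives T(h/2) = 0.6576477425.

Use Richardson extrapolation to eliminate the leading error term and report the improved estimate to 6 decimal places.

0.658063

r = 2, so 2^r = 4.
4 × 0.6576477425 = 2.6305909700; subtract 0.6564019760 → 1.9741889940
Denominator 4 − 1 = 3.
Result: 0.6580629980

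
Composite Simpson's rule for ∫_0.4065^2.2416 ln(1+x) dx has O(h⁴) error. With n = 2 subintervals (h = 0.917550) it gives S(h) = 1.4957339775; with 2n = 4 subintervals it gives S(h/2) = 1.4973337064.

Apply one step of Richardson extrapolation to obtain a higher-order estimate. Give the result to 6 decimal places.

1.497440

With r = 4 the leading error scales as h^4, so the weight is 2^4 = 16.
16·1.4973337064 − 1.4957339775 = 22.4616053249
(16·1.4973337064 − 1.4957339775)/(16 − 1) = 1.4974403550
Correction |R − A(h/2)| = 1.066e-04; gap |A(h/2) − A(h)| = 1.600e-03.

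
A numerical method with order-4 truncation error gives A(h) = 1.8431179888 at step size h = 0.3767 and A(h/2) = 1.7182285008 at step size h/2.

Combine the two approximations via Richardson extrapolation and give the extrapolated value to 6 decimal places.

r = 4, so 2^r = 16.
16×1.7182285008 − 1.8431179888 = 25.6485380240
Divide by 2^4 − 1 = 15.
Extrapolated: 25.6485380240 / 15 = 1.7099025349
Correction |R − A(h/2)| = 8.326e-03; gap |A(h/2) − A(h)| = 1.249e-01.

1.709903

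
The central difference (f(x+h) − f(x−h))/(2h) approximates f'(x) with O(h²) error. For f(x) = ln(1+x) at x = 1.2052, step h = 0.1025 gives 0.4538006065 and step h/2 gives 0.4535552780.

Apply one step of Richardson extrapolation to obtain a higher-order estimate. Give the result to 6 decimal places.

0.453474

Error is O(h^2); halving h shrinks it by 2^2 = 4.
4 × 0.4535552780 − 0.4538006065 = 1.3604205055
Extrapolated: 1.3604205055 / 3 = 0.4534735018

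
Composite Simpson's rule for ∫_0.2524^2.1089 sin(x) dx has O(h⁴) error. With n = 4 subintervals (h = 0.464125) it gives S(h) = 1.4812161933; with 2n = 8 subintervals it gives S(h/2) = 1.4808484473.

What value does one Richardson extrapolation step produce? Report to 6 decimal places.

1.480824

Leading term ∝ h^4; use weight 16 = 2^4.
2^4*A(h/2) = 23.6935751568; minus A(h) gives 22.2123589635.
22.2123589635 ÷ 15 = 1.4808239309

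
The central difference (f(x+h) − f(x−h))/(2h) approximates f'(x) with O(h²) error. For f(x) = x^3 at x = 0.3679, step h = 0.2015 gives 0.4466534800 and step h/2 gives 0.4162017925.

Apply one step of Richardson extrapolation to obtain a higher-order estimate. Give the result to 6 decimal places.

0.406051

r = 2: numerator weight 4, denominator 3.
Top: 4(0.4162017925) − (0.4466534800) = 1.2181536900
Divide by 2^2 − 1 = 3.
So the Richardson estimate is 0.4060512300.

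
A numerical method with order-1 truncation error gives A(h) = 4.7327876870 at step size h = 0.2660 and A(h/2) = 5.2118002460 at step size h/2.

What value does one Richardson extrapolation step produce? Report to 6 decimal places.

Error is O(h^1); halving h shrinks it by 2^1 = 2.
A(h/2) − A(h) = 5.2118002460 − 4.7327876870 = 0.4790125590
Divide by 2^1 − 1 = 1: 0.4790125590/1 = 0.4790125590
R = A(h/2) + (A(h/2) − A(h))/1 = 5.2118002460 + 0.4790125590 = 5.6908128050

5.690813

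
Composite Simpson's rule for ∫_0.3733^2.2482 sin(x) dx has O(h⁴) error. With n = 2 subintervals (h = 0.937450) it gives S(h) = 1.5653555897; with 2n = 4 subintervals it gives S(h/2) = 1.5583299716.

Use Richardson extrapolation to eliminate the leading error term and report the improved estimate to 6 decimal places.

1.557862

Leading term ∝ h^4; use weight 16 = 2^4.
16×1.5583299716 − 1.5653555897 = 23.3679239559
(16×1.5583299716 − 1.5653555897)/(16 − 1) = 1.5578615971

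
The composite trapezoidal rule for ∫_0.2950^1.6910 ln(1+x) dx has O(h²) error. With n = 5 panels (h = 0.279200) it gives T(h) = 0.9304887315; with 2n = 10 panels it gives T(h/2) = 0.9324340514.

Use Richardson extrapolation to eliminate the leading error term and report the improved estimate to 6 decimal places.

0.933082

r = 2: numerator weight 4, denominator 3.
Difference of the inputs: 0.9324340514 − 0.9304887315 = 0.0019453199
Divide by 2^2 − 1 = 3: 0.0019453199/3 = 0.0006484400
R = 0.9324340514 + 0.0006484400 = 0.9330824914
Gap between inputs: 1.945e-03; correction applied: +0.0006484400.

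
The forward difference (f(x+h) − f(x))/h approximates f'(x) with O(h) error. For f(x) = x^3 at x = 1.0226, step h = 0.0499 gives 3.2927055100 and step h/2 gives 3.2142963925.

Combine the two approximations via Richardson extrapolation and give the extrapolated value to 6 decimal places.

3.135887

r = 1: numerator weight 2, denominator 1.
2·3.2142963925 = 6.4285927850; subtract 3.2927055100 → 3.1358872750
Divide by 2^1 − 1 = 1.
(2·3.2142963925 − 3.2927055100)/(2 − 1) = 3.1358872750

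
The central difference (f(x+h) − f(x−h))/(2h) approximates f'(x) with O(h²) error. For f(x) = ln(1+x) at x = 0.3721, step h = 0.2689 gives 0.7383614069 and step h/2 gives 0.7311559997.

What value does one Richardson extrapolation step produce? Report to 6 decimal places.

0.728754

The method has order 2: 2^2 = 4.
4×0.7311559997 = 2.9246239988; 2.9246239988 − 0.7383614069 = 2.1862625919
2.1862625919 ÷ 3 = 0.7287541973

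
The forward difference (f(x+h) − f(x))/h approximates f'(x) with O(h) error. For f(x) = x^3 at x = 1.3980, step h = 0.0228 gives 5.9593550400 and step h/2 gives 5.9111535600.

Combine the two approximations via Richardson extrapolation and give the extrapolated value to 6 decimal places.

With r = 1 the leading error scales as h^1, so the weight is 2^1 = 2.
Difference of the inputs: 5.9111535600 − 5.9593550400 = -0.0482014800
Correction (A(h/2) − A(h))/(2 − 1) = (-0.0482014800)/1 = -0.0482014800
R = 5.9111535600 − 0.0482014800 = 5.8629520800
Gap between inputs: 4.820e-02; correction applied: −0.0482014800.

5.862952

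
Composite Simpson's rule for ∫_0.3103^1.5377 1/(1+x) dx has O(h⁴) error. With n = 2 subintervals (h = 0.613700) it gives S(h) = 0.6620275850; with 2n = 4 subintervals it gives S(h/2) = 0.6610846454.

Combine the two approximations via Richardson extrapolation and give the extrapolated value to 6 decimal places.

0.661022

Leading term ∝ h^4; use weight 16 = 2^4.
16·0.6610846454 − 0.6620275850 = 9.9153267414
Denominator 16 − 1 = 15.
Result: 0.6610217828
Gap between inputs: 9.429e-04; correction applied: −0.0000628626.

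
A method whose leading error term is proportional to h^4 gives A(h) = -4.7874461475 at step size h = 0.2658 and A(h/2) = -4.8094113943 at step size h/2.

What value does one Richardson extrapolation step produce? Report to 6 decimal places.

-4.810876

The method has order 4: 2^4 = 16.
2^4 × A(h/2) = -76.9505823088; minus A(h) gives -72.1631361613.
Denominator 16 − 1 = 15.
(16 × (-4.8094113943) − (-4.7874461475))/(16 − 1) = -4.8108757441
Shift from A(h/2): −0.0014643498.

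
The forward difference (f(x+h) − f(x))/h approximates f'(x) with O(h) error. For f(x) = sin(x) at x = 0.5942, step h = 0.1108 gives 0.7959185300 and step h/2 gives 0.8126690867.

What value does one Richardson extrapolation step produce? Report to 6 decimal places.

Method order is 1; weight 2^1 = 2.
Numerator 2 × A(h/2) − A(h) = 2 × 0.8126690867 − 0.7959185300 = 0.8294196434
0.8294196434 ÷ 1 = 0.8294196434
Shift from A(h/2): +0.0167505567.

0.829420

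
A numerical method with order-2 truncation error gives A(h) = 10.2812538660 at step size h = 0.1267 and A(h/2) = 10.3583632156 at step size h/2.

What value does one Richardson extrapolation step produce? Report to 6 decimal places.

The method has order 2: 2^2 = 4.
A(h/2) − A(h) = 10.3583632156 − 10.2812538660 = 0.0771093496
Divide by 2^2 − 1 = 3: 0.0771093496/3 = 0.0257031165
R = A(h/2) + (A(h/2) − A(h))/3 = 10.3583632156 + 0.0257031165 = 10.3840663321
Correction |R − A(h/2)| = 2.570e-02; gap |A(h/2) − A(h)| = 7.711e-02.

10.384066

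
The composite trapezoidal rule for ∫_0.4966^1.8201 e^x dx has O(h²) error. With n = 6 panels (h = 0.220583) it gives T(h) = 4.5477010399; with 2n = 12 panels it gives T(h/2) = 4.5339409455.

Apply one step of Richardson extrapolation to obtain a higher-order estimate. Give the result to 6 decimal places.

r = 2, so 2^r = 4.
Top: 4(4.5339409455) − (4.5477010399) = 13.5880627421
13.5880627421 ÷ 3 = 4.5293542474

4.529354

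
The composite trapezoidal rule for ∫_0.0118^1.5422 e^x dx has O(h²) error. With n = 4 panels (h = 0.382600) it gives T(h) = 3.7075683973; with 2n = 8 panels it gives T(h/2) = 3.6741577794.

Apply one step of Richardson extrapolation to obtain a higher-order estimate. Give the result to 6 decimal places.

Method order is 2; weight 2^2 = 4.
4 × 3.6741577794 = 14.6966311176; subtract 3.7075683973 → 10.9890627203
Divide by 2^2 − 1 = 3.
R = 10.9890627203/3 = 3.6630209068
Correction |R − A(h/2)| = 1.114e-02; gap |A(h/2) − A(h)| = 3.341e-02.

3.663021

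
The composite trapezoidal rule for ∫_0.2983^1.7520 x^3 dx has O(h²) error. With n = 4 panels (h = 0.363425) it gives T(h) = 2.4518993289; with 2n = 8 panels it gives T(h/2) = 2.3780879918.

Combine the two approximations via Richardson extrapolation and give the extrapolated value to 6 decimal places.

Leading term ∝ h^2; use weight 4 = 2^2.
4 × 2.3780879918 = 9.5123519672; 9.5123519672 − 2.4518993289 = 7.0604526383
Divide by 2^2 − 1 = 3.
R = 7.0604526383/3 = 2.3534842128
Gap between inputs: 7.381e-02; correction applied: −0.0246037790.

2.353484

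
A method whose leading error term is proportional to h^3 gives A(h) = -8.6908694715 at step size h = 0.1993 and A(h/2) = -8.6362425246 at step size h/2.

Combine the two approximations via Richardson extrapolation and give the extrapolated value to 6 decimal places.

Order 3 gives 2^r = 8 and 2^r − 1 = 7.
Weighted: (-69.0899401968) − (-8.6908694715) = -60.3990707253
Denominator 8 − 1 = 7.
(-60.3990707253) ÷ 7 = -8.6284386750
Shift from A(h/2): +0.0078038496.

-8.628439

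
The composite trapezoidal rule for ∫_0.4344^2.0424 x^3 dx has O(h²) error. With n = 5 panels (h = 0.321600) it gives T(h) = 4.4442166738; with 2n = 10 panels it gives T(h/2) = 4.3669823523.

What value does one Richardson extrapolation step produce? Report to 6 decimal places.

With r = 2 the leading error scales as h^2, so the weight is 2^2 = 4.
4·4.3669823523 = 17.4679294092; subtract 4.4442166738 → 13.0237127354
Divide by 2^2 − 1 = 3.
Extrapolated: 13.0237127354 / 3 = 4.3412375785
Correction |R − A(h/2)| = 2.574e-02; gap |A(h/2) − A(h)| = 7.723e-02.

4.341238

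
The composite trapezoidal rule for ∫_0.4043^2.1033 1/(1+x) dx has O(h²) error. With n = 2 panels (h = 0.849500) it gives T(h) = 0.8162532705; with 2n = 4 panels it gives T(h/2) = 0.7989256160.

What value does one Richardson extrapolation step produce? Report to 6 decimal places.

0.793150

Method order is 2; weight 2^2 = 4.
4·0.7989256160 − 0.8162532705 = 2.3794491935
Extrapolated: 2.3794491935 / 3 = 0.7931497312
Correction |R − A(h/2)| = 5.776e-03; gap |A(h/2) − A(h)| = 1.733e-02.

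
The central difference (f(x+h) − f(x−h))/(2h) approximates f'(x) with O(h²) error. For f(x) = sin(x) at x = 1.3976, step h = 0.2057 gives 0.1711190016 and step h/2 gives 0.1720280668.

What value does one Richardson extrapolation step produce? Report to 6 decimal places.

Method order is 2; weight 2^2 = 4.
Weighted: 0.6881122672 − 0.1711190016 = 0.5169932656
Divide by 2^2 − 1 = 3.
Extrapolated: 0.5169932656 / 3 = 0.1723310885
Gap between inputs: 9.091e-04; correction applied: +0.0003030217.

0.172331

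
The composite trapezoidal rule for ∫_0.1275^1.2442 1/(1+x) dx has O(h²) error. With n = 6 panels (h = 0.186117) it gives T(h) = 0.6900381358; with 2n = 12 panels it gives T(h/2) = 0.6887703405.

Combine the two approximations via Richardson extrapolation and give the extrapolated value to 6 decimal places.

The method has order 2: 2^2 = 4.
4*0.6887703405 = 2.7550813620; subtract 0.6900381358 → 2.0650432262
Denominator 4 − 1 = 3.
(4*0.6887703405 − 0.6900381358)/(4 − 1) = 0.6883477421
Correction |R − A(h/2)| = 4.226e-04; gap |A(h/2) − A(h)| = 1.268e-03.

0.688348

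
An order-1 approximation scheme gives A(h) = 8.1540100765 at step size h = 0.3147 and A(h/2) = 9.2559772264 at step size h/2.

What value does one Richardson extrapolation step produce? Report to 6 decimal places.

r = 1, so 2^r = 2.
Numerator 2 × A(h/2) − A(h) = 2 × 9.2559772264 − 8.1540100765 = 10.3579443763
Extrapolated: 10.3579443763 / 1 = 10.3579443763
Gap between inputs: 1.102e+00; correction applied: +1.1019671499.

10.357944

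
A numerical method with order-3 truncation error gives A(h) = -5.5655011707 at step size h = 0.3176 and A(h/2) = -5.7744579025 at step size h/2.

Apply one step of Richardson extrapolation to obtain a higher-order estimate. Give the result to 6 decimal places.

-5.804309

Leading term ∝ h^3; use weight 8 = 2^3.
8×(-5.7744579025) = -46.1956632200; subtract (-5.5655011707) → -40.6301620493
Divide by 2^3 − 1 = 7.
Result: -5.8043088642
Correction |R − A(h/2)| = 2.985e-02; gap |A(h/2) − A(h)| = 2.090e-01.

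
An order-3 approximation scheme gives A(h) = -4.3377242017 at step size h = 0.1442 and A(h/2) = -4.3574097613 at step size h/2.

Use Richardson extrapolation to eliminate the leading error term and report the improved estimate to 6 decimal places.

Method order is 3; weight 2^3 = 8.
Top: 8(-4.3574097613) − (-4.3377242017) = -30.5215538887
(-30.5215538887) ÷ 7 = -4.3602219841
Shift from A(h/2): −0.0028122228.

-4.360222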